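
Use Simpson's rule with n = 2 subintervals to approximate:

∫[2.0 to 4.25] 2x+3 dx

f(x) = 2x+3
a = 2.0, b = 4.25, n = 2
h = (b - a)/n = 1.125000

Simpson's rule: (h/3)[f(x₀) + 4f(x₁) + 2f(x₂) + ... + f(xₙ)]

x_0 = 2.0000, f(x_0) = 7.000000, coefficient = 1
x_1 = 3.1250, f(x_1) = 9.250000, coefficient = 4
x_2 = 4.2500, f(x_2) = 11.500000, coefficient = 1

I ≈ (1.125000/3) × 55.500000 = 20.812500
Exact value: 20.812500
Error: 0.000000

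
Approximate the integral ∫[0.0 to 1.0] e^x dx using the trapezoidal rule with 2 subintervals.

f(x) = e^x
a = 0.0, b = 1.0, n = 2
h = (b - a)/n = 0.500000

Trapezoidal rule: (h/2)[f(x₀) + 2f(x₁) + 2f(x₂) + ... + f(xₙ)]

x_0 = 0.0000, f(x_0) = 1.000000, coefficient = 1
x_1 = 0.5000, f(x_1) = 1.648721, coefficient = 2
x_2 = 1.0000, f(x_2) = 2.718282, coefficient = 1

I ≈ (0.500000/2) × 7.015724 = 1.753931
Exact value: 1.718282
Error: 0.035649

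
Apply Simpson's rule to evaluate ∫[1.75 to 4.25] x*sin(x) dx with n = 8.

f(x) = x*sin(x)
a = 1.75, b = 4.25, n = 8
h = (b - a)/n = 0.312500

Simpson's rule: (h/3)[f(x₀) + 4f(x₁) + 2f(x₂) + ... + f(xₙ)]

x_0 = 1.7500, f(x_0) = 1.721975, coefficient = 1
x_1 = 2.0625, f(x_1) = 1.818155, coefficient = 4
x_2 = 2.3750, f(x_2) = 1.647502, coefficient = 2
x_3 = 2.6875, f(x_3) = 1.178864, coefficient = 4
x_4 = 3.0000, f(x_4) = 0.423360, coefficient = 2
x_5 = 3.3125, f(x_5) = -0.563379, coefficient = 4
x_6 = 3.6250, f(x_6) = -1.684896, coefficient = 2
x_7 = 3.9375, f(x_7) = -2.813339, coefficient = 4
x_8 = 4.2500, f(x_8) = -3.803705, coefficient = 1

I ≈ (0.312500/3) × -2.828589 = -0.294645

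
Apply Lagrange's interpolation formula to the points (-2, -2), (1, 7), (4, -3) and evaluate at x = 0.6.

Lagrange interpolation formula:
P(x) = Σ yᵢ × Lᵢ(x)
where Lᵢ(x) = Π_{j≠i} (x - xⱼ)/(xᵢ - xⱼ)

L_0(0.6) = (0.6 - 1)/(-2 - 1) × (0.6 - 4)/(-2 - 4) = 0.075556
L_1(0.6) = (0.6 - (-2))/(1 - (-2)) × (0.6 - 4)/(1 - 4) = 0.982222
L_2(0.6) = (0.6 - (-2))/(4 - (-2)) × (0.6 - 1)/(4 - 1) = -0.057778

P(0.6) = (-2)×L_0(0.6) + 7×L_1(0.6) + (-3)×L_2(0.6)
P(0.6) = 6.897778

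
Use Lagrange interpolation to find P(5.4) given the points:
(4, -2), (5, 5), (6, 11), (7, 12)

Lagrange interpolation formula:
P(x) = Σ yᵢ × Lᵢ(x)
where Lᵢ(x) = Π_{j≠i} (x - xⱼ)/(xᵢ - xⱼ)

L_0(5.4) = (5.4 - 5)/(4 - 5) × (5.4 - 6)/(4 - 6) × (5.4 - 7)/(4 - 7) = -0.064000
L_1(5.4) = (5.4 - 4)/(5 - 4) × (5.4 - 6)/(5 - 6) × (5.4 - 7)/(5 - 7) = 0.672000
L_2(5.4) = (5.4 - 4)/(6 - 4) × (5.4 - 5)/(6 - 5) × (5.4 - 7)/(6 - 7) = 0.448000
L_3(5.4) = (5.4 - 4)/(7 - 4) × (5.4 - 5)/(7 - 5) × (5.4 - 6)/(7 - 6) = -0.056000

P(5.4) = (-2)×L_0(5.4) + 5×L_1(5.4) + 11×L_2(5.4) + 12×L_3(5.4)
P(5.4) = 7.744000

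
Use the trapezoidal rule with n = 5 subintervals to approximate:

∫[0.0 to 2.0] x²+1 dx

f(x) = x²+1
a = 0.0, b = 2.0, n = 5
h = (b - a)/n = 0.400000

Trapezoidal rule: (h/2)[f(x₀) + 2f(x₁) + 2f(x₂) + ... + f(xₙ)]

x_0 = 0.0000, f(x_0) = 1.000000, coefficient = 1
x_1 = 0.4000, f(x_1) = 1.160000, coefficient = 2
x_2 = 0.8000, f(x_2) = 1.640000, coefficient = 2
x_3 = 1.2000, f(x_3) = 2.440000, coefficient = 2
x_4 = 1.6000, f(x_4) = 3.560000, coefficient = 2
x_5 = 2.0000, f(x_5) = 5.000000, coefficient = 1

I ≈ (0.400000/2) × 23.600000 = 4.720000
Exact value: 4.666667
Error: 0.053333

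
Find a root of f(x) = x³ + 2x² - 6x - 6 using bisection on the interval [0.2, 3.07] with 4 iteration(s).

f(x) = x³ + 2x² - 6x - 6
Initial interval: [0.2, 3.07]

Iteration 1:
  c_1 = (0.200000 + 3.070000)/2 = 1.635000
  f(c_1) = f(1.635000) = -6.092827
  f(a) × f(c) ≥ 0, new interval: [1.635000, 3.070000]
Iteration 2:
  c_2 = (1.635000 + 3.070000)/2 = 2.352500
  f(c_2) = f(2.352500) = 3.972850
  f(a) × f(c) < 0, new interval: [1.635000, 2.352500]
Iteration 3:
  c_3 = (1.635000 + 2.352500)/2 = 1.993750
  f(c_3) = f(1.993750) = -2.087188
  f(a) × f(c) ≥ 0, new interval: [1.993750, 2.352500]
Iteration 4:
  c_4 = (1.993750 + 2.352500)/2 = 2.173125
  f(c_4) = f(2.173125) = 0.668717
  f(a) × f(c) < 0, new interval: [1.993750, 2.173125]

After 4 iteration(s), the approximation is c_4 = 2.173125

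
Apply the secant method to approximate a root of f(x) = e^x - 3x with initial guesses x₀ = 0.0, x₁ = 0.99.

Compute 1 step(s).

f(x) = e^x - 3x
x₀ = 0.0, x₁ = 0.99

Secant formula: x_{n+1} = x_n - f(x_n)(x_n - x_{n-1})/(f(x_n) - f(x_{n-1}))

Iteration 1:
  f(0.000000) = 1.000000
  f(0.990000) = -0.278766
  x_2 = 0.990000 - (-0.278766)×(0.990000 - 0.000000)/(-0.278766 - 1.000000)
       = 0.774184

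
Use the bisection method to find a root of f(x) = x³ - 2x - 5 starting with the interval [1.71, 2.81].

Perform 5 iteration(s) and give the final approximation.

f(x) = x³ - 2x - 5
Initial interval: [1.71, 2.81]

Iteration 1:
  c_1 = (1.710000 + 2.810000)/2 = 2.260000
  f(c_1) = f(2.260000) = 2.023176
  f(a) × f(c) < 0, new interval: [1.710000, 2.260000]
Iteration 2:
  c_2 = (1.710000 + 2.260000)/2 = 1.985000
  f(c_2) = f(1.985000) = -1.148653
  f(a) × f(c) ≥ 0, new interval: [1.985000, 2.260000]
Iteration 3:
  c_3 = (1.985000 + 2.260000)/2 = 2.122500
  f(c_3) = f(2.122500) = 0.316876
  f(a) × f(c) < 0, new interval: [1.985000, 2.122500]
Iteration 4:
  c_4 = (1.985000 + 2.122500)/2 = 2.053750
  f(c_4) = f(2.053750) = -0.445010
  f(a) × f(c) ≥ 0, new interval: [2.053750, 2.122500]
Iteration 5:
  c_5 = (2.053750 + 2.122500)/2 = 2.088125
  f(c_5) = f(2.088125) = -0.071470
  f(a) × f(c) ≥ 0, new interval: [2.088125, 2.122500]

After 5 iteration(s), the approximation is c_5 = 2.088125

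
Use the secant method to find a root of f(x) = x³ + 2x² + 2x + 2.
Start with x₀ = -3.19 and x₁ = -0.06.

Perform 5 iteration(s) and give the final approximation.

f(x) = x³ + 2x² + 2x + 2
x₀ = -3.19, x₁ = -0.06

Secant formula: x_{n+1} = x_n - f(x_n)(x_n - x_{n-1})/(f(x_n) - f(x_{n-1}))

Iteration 1:
  f(-3.190000) = -16.489559
  f(-0.060000) = 1.886984
  x_2 = -0.060000 - 1.886984×(-0.060000 - (-3.190000))/(1.886984 - (-16.489559))
       = -0.381402
Iteration 2:
  f(-0.060000) = 1.886984
  f(-0.381402) = 1.472649
  x_3 = -0.381402 - 1.472649×(-0.381402 - (-0.060000))/(1.472649 - 1.886984)
       = -1.523746
Iteration 3:
  f(-0.381402) = 1.472649
  f(-1.523746) = 0.058276
  x_4 = -1.523746 - 0.058276×(-1.523746 - (-0.381402))/(0.058276 - 1.472649)
       = -1.570814
Iteration 4:
  f(-1.523746) = 0.058276
  f(-1.570814) = -0.082629
  x_5 = -1.570814 - (-0.082629)×(-1.570814 - (-1.523746))/(-0.082629 - 0.058276)
       = -1.543212
Iteration 5:
  f(-1.570814) = -0.082629
  f(-1.543212) = 0.001417
  x_6 = -1.543212 - 0.001417×(-1.543212 - (-1.570814))/(0.001417 - (-0.082629))
       = -1.543678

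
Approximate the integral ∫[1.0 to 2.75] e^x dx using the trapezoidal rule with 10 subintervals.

f(x) = e^x
a = 1.0, b = 2.75, n = 10
h = (b - a)/n = 0.175000

Trapezoidal rule: (h/2)[f(x₀) + 2f(x₁) + 2f(x₂) + ... + f(xₙ)]

x_0 = 1.0000, f(x_0) = 2.718282, coefficient = 1
x_1 = 1.1750, f(x_1) = 3.238143, coefficient = 2
x_2 = 1.3500, f(x_2) = 3.857426, coefficient = 2
x_3 = 1.5250, f(x_3) = 4.595144, coefficient = 2
x_4 = 1.7000, f(x_4) = 5.473947, coefficient = 2
x_5 = 1.8750, f(x_5) = 6.520819, coefficient = 2
x_6 = 2.0500, f(x_6) = 7.767901, coefficient = 2
x_7 = 2.2250, f(x_7) = 9.253483, coefficient = 2
x_8 = 2.4000, f(x_8) = 11.023176, coefficient = 2
x_9 = 2.5750, f(x_9) = 13.131317, coefficient = 2
x_10 = 2.7500, f(x_10) = 15.642632, coefficient = 1

I ≈ (0.175000/2) × 148.083626 = 12.957317
Exact value: 12.924350
Error: 0.032967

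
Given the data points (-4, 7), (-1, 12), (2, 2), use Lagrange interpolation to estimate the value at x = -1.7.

Lagrange interpolation formula:
P(x) = Σ yᵢ × Lᵢ(x)
where Lᵢ(x) = Π_{j≠i} (x - xⱼ)/(xᵢ - xⱼ)

L_0(-1.7) = (-1.7 - (-1))/(-4 - (-1)) × (-1.7 - 2)/(-4 - 2) = 0.143889
L_1(-1.7) = (-1.7 - (-4))/(-1 - (-4)) × (-1.7 - 2)/(-1 - 2) = 0.945556
L_2(-1.7) = (-1.7 - (-4))/(2 - (-4)) × (-1.7 - (-1))/(2 - (-1)) = -0.089444

P(-1.7) = 7×L_0(-1.7) + 12×L_1(-1.7) + 2×L_2(-1.7)
P(-1.7) = 12.175000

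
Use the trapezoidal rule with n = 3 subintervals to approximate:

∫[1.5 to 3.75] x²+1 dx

f(x) = x²+1
a = 1.5, b = 3.75, n = 3
h = (b - a)/n = 0.750000

Trapezoidal rule: (h/2)[f(x₀) + 2f(x₁) + 2f(x₂) + ... + f(xₙ)]

x_0 = 1.5000, f(x_0) = 3.250000, coefficient = 1
x_1 = 2.2500, f(x_1) = 6.062500, coefficient = 2
x_2 = 3.0000, f(x_2) = 10.000000, coefficient = 2
x_3 = 3.7500, f(x_3) = 15.062500, coefficient = 1

I ≈ (0.750000/2) × 50.437500 = 18.914062
Exact value: 18.703125
Error: 0.210938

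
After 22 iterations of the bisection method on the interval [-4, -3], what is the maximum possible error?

Bisection error bound: |error| ≤ (b-a)/2^n
|error| ≤ (-3 - (-4))/2^22 = 1/2^22
|error| ≤ 0.0000002384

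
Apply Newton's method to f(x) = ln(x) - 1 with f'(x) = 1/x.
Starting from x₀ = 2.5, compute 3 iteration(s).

f(x) = ln(x) - 1
f'(x) = 1/x
x₀ = 2.5

Newton-Raphson formula: x_{n+1} = x_n - f(x_n)/f'(x_n)

Iteration 1:
  f(2.500000) = -0.083709
  f'(2.500000) = 0.400000
  x_1 = 2.500000 - (-0.083709)/0.400000 = 2.709273
Iteration 2:
  f(2.709273) = -0.003320
  f'(2.709273) = 0.369103
  x_2 = 2.709273 - (-0.003320)/0.369103 = 2.718267
Iteration 3:
  f(2.718267) = -0.000005
  f'(2.718267) = 0.367881
  x_3 = 2.718267 - (-0.000005)/0.367881 = 2.718282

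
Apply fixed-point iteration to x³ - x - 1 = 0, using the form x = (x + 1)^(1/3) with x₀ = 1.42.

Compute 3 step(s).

Equation: x³ - x - 1 = 0
Fixed-point form: x = (x + 1)^(1/3)
x₀ = 1.42

x_1 = g(1.420000) = 1.342575
x_2 = g(1.342575) = 1.328101
x_3 = g(1.328101) = 1.325360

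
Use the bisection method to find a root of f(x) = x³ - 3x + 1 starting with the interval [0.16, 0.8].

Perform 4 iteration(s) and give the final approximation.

f(x) = x³ - 3x + 1
Initial interval: [0.16, 0.8]

Iteration 1:
  c_1 = (0.160000 + 0.800000)/2 = 0.480000
  f(c_1) = f(0.480000) = -0.329408
  f(a) × f(c) < 0, new interval: [0.160000, 0.480000]
Iteration 2:
  c_2 = (0.160000 + 0.480000)/2 = 0.320000
  f(c_2) = f(0.320000) = 0.072768
  f(a) × f(c) ≥ 0, new interval: [0.320000, 0.480000]
Iteration 3:
  c_3 = (0.320000 + 0.480000)/2 = 0.400000
  f(c_3) = f(0.400000) = -0.136000
  f(a) × f(c) < 0, new interval: [0.320000, 0.400000]
Iteration 4:
  c_4 = (0.320000 + 0.400000)/2 = 0.360000
  f(c_4) = f(0.360000) = -0.033344
  f(a) × f(c) < 0, new interval: [0.320000, 0.360000]

After 4 iteration(s), the approximation is c_4 = 0.360000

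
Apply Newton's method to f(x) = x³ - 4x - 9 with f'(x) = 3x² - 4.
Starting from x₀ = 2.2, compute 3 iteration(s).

f(x) = x³ - 4x - 9
f'(x) = 3x² - 4
x₀ = 2.2

Newton-Raphson formula: x_{n+1} = x_n - f(x_n)/f'(x_n)

Iteration 1:
  f(2.200000) = -7.152000
  f'(2.200000) = 10.520000
  x_1 = 2.200000 - (-7.152000)/10.520000 = 2.879848
Iteration 2:
  f(2.879848) = 3.364696
  f'(2.879848) = 20.880572
  x_2 = 2.879848 - 3.364696/20.880572 = 2.718708
Iteration 3:
  f(2.718708) = 0.220151
  f'(2.718708) = 18.174118
  x_3 = 2.718708 - 0.220151/18.174118 = 2.706594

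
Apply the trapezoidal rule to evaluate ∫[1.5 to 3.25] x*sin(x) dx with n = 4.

f(x) = x*sin(x)
a = 1.5, b = 3.25, n = 4
h = (b - a)/n = 0.437500

Trapezoidal rule: (h/2)[f(x₀) + 2f(x₁) + 2f(x₂) + ... + f(xₙ)]

x_0 = 1.5000, f(x_0) = 1.496242, coefficient = 1
x_1 = 1.9375, f(x_1) = 1.808684, coefficient = 2
x_2 = 2.3750, f(x_2) = 1.647502, coefficient = 2
x_3 = 2.8125, f(x_3) = 0.908956, coefficient = 2
x_4 = 3.2500, f(x_4) = -0.351634, coefficient = 1

I ≈ (0.437500/2) × 9.874893 = 2.160133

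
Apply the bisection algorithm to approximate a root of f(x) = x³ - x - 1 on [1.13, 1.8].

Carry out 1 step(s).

f(x) = x³ - x - 1
Initial interval: [1.13, 1.8]

Iteration 1:
  c_1 = (1.130000 + 1.800000)/2 = 1.465000
  f(c_1) = f(1.465000) = 0.679220
  f(a) × f(c) < 0, new interval: [1.130000, 1.465000]

After 1 iteration(s), the approximation is c_1 = 1.465000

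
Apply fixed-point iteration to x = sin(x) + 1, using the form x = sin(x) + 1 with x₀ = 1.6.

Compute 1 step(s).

Equation: x = sin(x) + 1
Fixed-point form: x = sin(x) + 1
x₀ = 1.6

x_1 = g(1.600000) = 1.999574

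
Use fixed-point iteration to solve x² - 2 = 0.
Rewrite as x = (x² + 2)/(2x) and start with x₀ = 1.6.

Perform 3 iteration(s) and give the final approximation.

Equation: x² - 2 = 0
Fixed-point form: x = (x² + 2)/(2x)
x₀ = 1.6

x_1 = g(1.600000) = 1.425000
x_2 = g(1.425000) = 1.414254
x_3 = g(1.414254) = 1.414214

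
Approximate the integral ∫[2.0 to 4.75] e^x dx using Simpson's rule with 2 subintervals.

f(x) = e^x
a = 2.0, b = 4.75, n = 2
h = (b - a)/n = 1.375000

Simpson's rule: (h/3)[f(x₀) + 4f(x₁) + 2f(x₂) + ... + f(xₙ)]

x_0 = 2.0000, f(x_0) = 7.389056, coefficient = 1
x_1 = 3.3750, f(x_1) = 29.224284, coefficient = 4
x_2 = 4.7500, f(x_2) = 115.584285, coefficient = 1

I ≈ (1.375000/3) × 239.870476 = 109.940635
Exact value: 108.195228
Error: 1.745406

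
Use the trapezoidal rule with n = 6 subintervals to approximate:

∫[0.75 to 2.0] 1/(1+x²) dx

f(x) = 1/(1+x²)
a = 0.75, b = 2.0, n = 6
h = (b - a)/n = 0.208333

Trapezoidal rule: (h/2)[f(x₀) + 2f(x₁) + 2f(x₂) + ... + f(xₙ)]

x_0 = 0.7500, f(x_0) = 0.640000, coefficient = 1
x_1 = 0.9583, f(x_1) = 0.521267, coefficient = 2
x_2 = 1.1667, f(x_2) = 0.423529, coefficient = 2
x_3 = 1.3750, f(x_3) = 0.345946, coefficient = 2
x_4 = 1.5833, f(x_4) = 0.285149, coefficient = 2
x_5 = 1.7917, f(x_5) = 0.237526, coefficient = 2
x_6 = 2.0000, f(x_6) = 0.200000, coefficient = 1

I ≈ (0.208333/2) × 4.466833 = 0.465295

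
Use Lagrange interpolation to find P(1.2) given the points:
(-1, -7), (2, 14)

Lagrange interpolation formula:
P(x) = Σ yᵢ × Lᵢ(x)
where Lᵢ(x) = Π_{j≠i} (x - xⱼ)/(xᵢ - xⱼ)

L_0(1.2) = (1.2 - 2)/(-1 - 2) = 0.266667
L_1(1.2) = (1.2 - (-1))/(2 - (-1)) = 0.733333

P(1.2) = (-7)×L_0(1.2) + 14×L_1(1.2)
P(1.2) = 8.400000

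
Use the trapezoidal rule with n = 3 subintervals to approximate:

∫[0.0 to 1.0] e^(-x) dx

f(x) = e^(-x)
a = 0.0, b = 1.0, n = 3
h = (b - a)/n = 0.333333

Trapezoidal rule: (h/2)[f(x₀) + 2f(x₁) + 2f(x₂) + ... + f(xₙ)]

x_0 = 0.0000, f(x_0) = 1.000000, coefficient = 1
x_1 = 0.3333, f(x_1) = 0.716531, coefficient = 2
x_2 = 0.6667, f(x_2) = 0.513417, coefficient = 2
x_3 = 1.0000, f(x_3) = 0.367879, coefficient = 1

I ≈ (0.333333/2) × 3.827776 = 0.637963
Exact value: 0.632121
Error: 0.005842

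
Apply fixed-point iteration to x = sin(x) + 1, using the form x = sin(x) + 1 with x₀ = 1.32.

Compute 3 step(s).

Equation: x = sin(x) + 1
Fixed-point form: x = sin(x) + 1
x₀ = 1.32

x_1 = g(1.320000) = 1.968715
x_2 = g(1.968715) = 1.921869
x_3 = g(1.921869) = 1.939004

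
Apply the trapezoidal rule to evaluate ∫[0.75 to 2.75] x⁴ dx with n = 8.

f(x) = x⁴
a = 0.75, b = 2.75, n = 8
h = (b - a)/n = 0.250000

Trapezoidal rule: (h/2)[f(x₀) + 2f(x₁) + 2f(x₂) + ... + f(xₙ)]

x_0 = 0.7500, f(x_0) = 0.316406, coefficient = 1
x_1 = 1.0000, f(x_1) = 1.000000, coefficient = 2
x_2 = 1.2500, f(x_2) = 2.441406, coefficient = 2
x_3 = 1.5000, f(x_3) = 5.062500, coefficient = 2
x_4 = 1.7500, f(x_4) = 9.378906, coefficient = 2
x_5 = 2.0000, f(x_5) = 16.000000, coefficient = 2
x_6 = 2.2500, f(x_6) = 25.628906, coefficient = 2
x_7 = 2.5000, f(x_7) = 39.062500, coefficient = 2
x_8 = 2.7500, f(x_8) = 57.191406, coefficient = 1

I ≈ (0.250000/2) × 254.656250 = 31.832031
Exact value: 31.407813
Error: 0.424219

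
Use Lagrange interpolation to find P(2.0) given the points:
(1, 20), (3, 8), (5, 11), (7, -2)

Lagrange interpolation formula:
P(x) = Σ yᵢ × Lᵢ(x)
where Lᵢ(x) = Π_{j≠i} (x - xⱼ)/(xᵢ - xⱼ)

L_0(2.0) = (2.0 - 3)/(1 - 3) × (2.0 - 5)/(1 - 5) × (2.0 - 7)/(1 - 7) = 0.312500
L_1(2.0) = (2.0 - 1)/(3 - 1) × (2.0 - 5)/(3 - 5) × (2.0 - 7)/(3 - 7) = 0.937500
L_2(2.0) = (2.0 - 1)/(5 - 1) × (2.0 - 3)/(5 - 3) × (2.0 - 7)/(5 - 7) = -0.312500
L_3(2.0) = (2.0 - 1)/(7 - 1) × (2.0 - 3)/(7 - 3) × (2.0 - 5)/(7 - 5) = 0.062500

P(2.0) = 20×L_0(2.0) + 8×L_1(2.0) + 11×L_2(2.0) + (-2)×L_3(2.0)
P(2.0) = 10.187500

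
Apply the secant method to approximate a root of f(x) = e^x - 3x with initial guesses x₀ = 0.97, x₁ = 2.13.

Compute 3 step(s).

f(x) = e^x - 3x
x₀ = 0.97, x₁ = 2.13

Secant formula: x_{n+1} = x_n - f(x_n)(x_n - x_{n-1})/(f(x_n) - f(x_{n-1}))

Iteration 1:
  f(0.970000) = -0.272056
  f(2.130000) = 2.024867
  x_2 = 2.130000 - 2.024867×(2.130000 - 0.970000)/(2.024867 - (-0.272056))
       = 1.107394
Iteration 2:
  f(2.130000) = 2.024867
  f(1.107394) = -0.295721
  x_3 = 1.107394 - (-0.295721)×(1.107394 - 2.130000)/(-0.295721 - 2.024867)
       = 1.237709
Iteration 3:
  f(1.107394) = -0.295721
  f(1.237709) = -0.265421
  x_4 = 1.237709 - (-0.265421)×(1.237709 - 1.107394)/(-0.265421 - (-0.295721))
       = 2.379254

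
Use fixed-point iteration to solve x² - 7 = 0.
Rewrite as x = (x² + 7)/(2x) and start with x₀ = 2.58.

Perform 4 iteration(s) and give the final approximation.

Equation: x² - 7 = 0
Fixed-point form: x = (x² + 7)/(2x)
x₀ = 2.58

x_1 = g(2.580000) = 2.646589
x_2 = g(2.646589) = 2.645751
x_3 = g(2.645751) = 2.645751
x_4 = g(2.645751) = 2.645751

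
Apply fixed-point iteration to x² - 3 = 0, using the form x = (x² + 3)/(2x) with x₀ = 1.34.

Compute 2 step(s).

Equation: x² - 3 = 0
Fixed-point form: x = (x² + 3)/(2x)
x₀ = 1.34

x_1 = g(1.340000) = 1.789403
x_2 = g(1.789403) = 1.732970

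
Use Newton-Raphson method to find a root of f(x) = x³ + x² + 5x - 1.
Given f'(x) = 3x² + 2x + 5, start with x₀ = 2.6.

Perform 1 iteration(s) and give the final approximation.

f(x) = x³ + x² + 5x - 1
f'(x) = 3x² + 2x + 5
x₀ = 2.6

Newton-Raphson formula: x_{n+1} = x_n - f(x_n)/f'(x_n)

Iteration 1:
  f(2.600000) = 36.336000
  f'(2.600000) = 30.480000
  x_1 = 2.600000 - 36.336000/30.480000 = 1.407874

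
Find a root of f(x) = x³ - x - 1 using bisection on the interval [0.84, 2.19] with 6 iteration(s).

f(x) = x³ - x - 1
Initial interval: [0.84, 2.19]

Iteration 1:
  c_1 = (0.840000 + 2.190000)/2 = 1.515000
  f(c_1) = f(1.515000) = 0.962266
  f(a) × f(c) < 0, new interval: [0.840000, 1.515000]
Iteration 2:
  c_2 = (0.840000 + 1.515000)/2 = 1.177500
  f(c_2) = f(1.177500) = -0.544889
  f(a) × f(c) ≥ 0, new interval: [1.177500, 1.515000]
Iteration 3:
  c_3 = (1.177500 + 1.515000)/2 = 1.346250
  f(c_3) = f(1.346250) = 0.093679
  f(a) × f(c) < 0, new interval: [1.177500, 1.346250]
Iteration 4:
  c_4 = (1.177500 + 1.346250)/2 = 1.261875
  f(c_4) = f(1.261875) = -0.252555
  f(a) × f(c) ≥ 0, new interval: [1.261875, 1.346250]
Iteration 5:
  c_5 = (1.261875 + 1.346250)/2 = 1.304062
  f(c_5) = f(1.304062) = -0.086401
  f(a) × f(c) ≥ 0, new interval: [1.304062, 1.346250]
Iteration 6:
  c_6 = (1.304062 + 1.346250)/2 = 1.325156
  f(c_6) = f(1.325156) = 0.001870
  f(a) × f(c) < 0, new interval: [1.304062, 1.325156]

After 6 iteration(s), the approximation is c_6 = 1.325156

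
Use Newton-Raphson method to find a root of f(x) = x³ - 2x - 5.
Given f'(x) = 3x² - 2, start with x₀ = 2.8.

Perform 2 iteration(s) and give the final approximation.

f(x) = x³ - 2x - 5
f'(x) = 3x² - 2
x₀ = 2.8

Newton-Raphson formula: x_{n+1} = x_n - f(x_n)/f'(x_n)

Iteration 1:
  f(2.800000) = 11.352000
  f'(2.800000) = 21.520000
  x_1 = 2.800000 - 11.352000/21.520000 = 2.272491
Iteration 2:
  f(2.272491) = 2.190647
  f'(2.272491) = 13.492642
  x_2 = 2.272491 - 2.190647/13.492642 = 2.110132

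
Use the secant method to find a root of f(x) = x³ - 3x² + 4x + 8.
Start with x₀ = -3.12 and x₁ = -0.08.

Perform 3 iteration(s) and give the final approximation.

f(x) = x³ - 3x² + 4x + 8
x₀ = -3.12, x₁ = -0.08

Secant formula: x_{n+1} = x_n - f(x_n)(x_n - x_{n-1})/(f(x_n) - f(x_{n-1}))

Iteration 1:
  f(-3.120000) = -64.054528
  f(-0.080000) = 7.660288
  x_2 = -0.080000 - 7.660288×(-0.080000 - (-3.120000))/(7.660288 - (-64.054528))
       = -0.404721
Iteration 2:
  f(-0.080000) = 7.660288
  f(-0.404721) = 5.823429
  x_3 = -0.404721 - 5.823429×(-0.404721 - (-0.080000))/(5.823429 - 7.660288)
       = -1.434188
Iteration 3:
  f(-0.404721) = 5.823429
  f(-1.434188) = -6.857416
  x_4 = -1.434188 - (-6.857416)×(-1.434188 - (-0.404721))/(-6.857416 - 5.823429)
       = -0.877483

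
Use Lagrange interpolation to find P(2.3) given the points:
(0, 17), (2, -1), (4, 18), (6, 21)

Lagrange interpolation formula:
P(x) = Σ yᵢ × Lᵢ(x)
where Lᵢ(x) = Π_{j≠i} (x - xⱼ)/(xᵢ - xⱼ)

L_0(2.3) = (2.3 - 2)/(0 - 2) × (2.3 - 4)/(0 - 4) × (2.3 - 6)/(0 - 6) = -0.039312
L_1(2.3) = (2.3 - 0)/(2 - 0) × (2.3 - 4)/(2 - 4) × (2.3 - 6)/(2 - 6) = 0.904188
L_2(2.3) = (2.3 - 0)/(4 - 0) × (2.3 - 2)/(4 - 2) × (2.3 - 6)/(4 - 6) = 0.159562
L_3(2.3) = (2.3 - 0)/(6 - 0) × (2.3 - 2)/(6 - 2) × (2.3 - 4)/(6 - 4) = -0.024437

P(2.3) = 17×L_0(2.3) + (-1)×L_1(2.3) + 18×L_2(2.3) + 21×L_3(2.3)
P(2.3) = 0.786437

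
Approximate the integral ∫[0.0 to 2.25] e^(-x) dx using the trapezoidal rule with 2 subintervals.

f(x) = e^(-x)
a = 0.0, b = 2.25, n = 2
h = (b - a)/n = 1.125000

Trapezoidal rule: (h/2)[f(x₀) + 2f(x₁) + 2f(x₂) + ... + f(xₙ)]

x_0 = 0.0000, f(x_0) = 1.000000, coefficient = 1
x_1 = 1.1250, f(x_1) = 0.324652, coefficient = 2
x_2 = 2.2500, f(x_2) = 0.105399, coefficient = 1

I ≈ (1.125000/2) × 1.754704 = 0.987021
Exact value: 0.894601
Error: 0.092420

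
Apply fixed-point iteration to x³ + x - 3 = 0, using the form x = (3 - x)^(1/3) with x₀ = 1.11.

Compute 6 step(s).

Equation: x³ + x - 3 = 0
Fixed-point form: x = (3 - x)^(1/3)
x₀ = 1.11

x_1 = g(1.110000) = 1.236386
x_2 = g(1.236386) = 1.208188
x_3 = g(1.208188) = 1.214593
x_4 = g(1.214593) = 1.213144
x_5 = g(1.213144) = 1.213472
x_6 = g(1.213472) = 1.213398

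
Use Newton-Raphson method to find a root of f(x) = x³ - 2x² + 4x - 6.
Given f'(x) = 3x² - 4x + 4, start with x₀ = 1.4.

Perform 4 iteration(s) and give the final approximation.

f(x) = x³ - 2x² + 4x - 6
f'(x) = 3x² - 4x + 4
x₀ = 1.4

Newton-Raphson formula: x_{n+1} = x_n - f(x_n)/f'(x_n)

Iteration 1:
  f(1.400000) = -1.576000
  f'(1.400000) = 4.280000
  x_1 = 1.400000 - (-1.576000)/4.280000 = 1.768224
Iteration 2:
  f(1.768224) = 0.348223
  f'(1.768224) = 6.306954
  x_2 = 1.768224 - 0.348223/6.306954 = 1.713012
Iteration 3:
  f(1.713012) = 0.009906
  f'(1.713012) = 5.951180
  x_3 = 1.713012 - 0.009906/5.951180 = 1.711347
Iteration 4:
  f(1.711347) = 0.000009
  f'(1.711347) = 5.940739
  x_4 = 1.711347 - 0.000009/5.940739 = 1.711346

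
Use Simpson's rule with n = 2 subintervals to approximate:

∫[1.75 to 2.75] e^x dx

f(x) = e^x
a = 1.75, b = 2.75, n = 2
h = (b - a)/n = 0.500000

Simpson's rule: (h/3)[f(x₀) + 4f(x₁) + 2f(x₂) + ... + f(xₙ)]

x_0 = 1.7500, f(x_0) = 5.754603, coefficient = 1
x_1 = 2.2500, f(x_1) = 9.487736, coefficient = 4
x_2 = 2.7500, f(x_2) = 15.642632, coefficient = 1

I ≈ (0.500000/3) × 59.348178 = 9.891363
Exact value: 9.888029
Error: 0.003334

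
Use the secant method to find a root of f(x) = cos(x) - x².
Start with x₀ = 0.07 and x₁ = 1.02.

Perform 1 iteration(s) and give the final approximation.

f(x) = cos(x) - x²
x₀ = 0.07, x₁ = 1.02

Secant formula: x_{n+1} = x_n - f(x_n)(x_n - x_{n-1})/(f(x_n) - f(x_{n-1}))

Iteration 1:
  f(0.070000) = 0.992651
  f(1.020000) = -0.517034
  x_2 = 1.020000 - (-0.517034)×(1.020000 - 0.070000)/(-0.517034 - 0.992651)
       = 0.694646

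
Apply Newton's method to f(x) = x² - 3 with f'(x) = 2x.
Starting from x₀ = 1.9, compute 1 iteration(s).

f(x) = x² - 3
f'(x) = 2x
x₀ = 1.9

Newton-Raphson formula: x_{n+1} = x_n - f(x_n)/f'(x_n)

Iteration 1:
  f(1.900000) = 0.610000
  f'(1.900000) = 3.800000
  x_1 = 1.900000 - 0.610000/3.800000 = 1.739474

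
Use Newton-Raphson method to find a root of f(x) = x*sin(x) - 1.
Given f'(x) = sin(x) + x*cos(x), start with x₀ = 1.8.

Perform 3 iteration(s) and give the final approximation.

f(x) = x*sin(x) - 1
f'(x) = sin(x) + x*cos(x)
x₀ = 1.8

Newton-Raphson formula: x_{n+1} = x_n - f(x_n)/f'(x_n)

Iteration 1:
  f(1.800000) = 0.752926
  f'(1.800000) = 0.564884
  x_1 = 1.800000 - 0.752926/0.564884 = 0.467114
Iteration 2:
  f(0.467114) = -0.789653
  f'(0.467114) = 0.867384
  x_2 = 0.467114 - (-0.789653)/0.867384 = 1.377499
Iteration 3:
  f(1.377499) = 0.351844
  f'(1.377499) = 1.245988
  x_3 = 1.377499 - 0.351844/1.245988 = 1.095117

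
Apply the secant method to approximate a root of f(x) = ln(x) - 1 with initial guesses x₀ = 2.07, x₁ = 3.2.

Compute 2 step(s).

f(x) = ln(x) - 1
x₀ = 2.07, x₁ = 3.2

Secant formula: x_{n+1} = x_n - f(x_n)(x_n - x_{n-1})/(f(x_n) - f(x_{n-1}))

Iteration 1:
  f(2.070000) = -0.272451
  f(3.200000) = 0.163151
  x_2 = 3.200000 - 0.163151×(3.200000 - 2.070000)/(0.163151 - (-0.272451))
       = 2.776769
Iteration 2:
  f(3.200000) = 0.163151
  f(2.776769) = 0.021288
  x_3 = 2.776769 - 0.021288×(2.776769 - 3.200000)/(0.021288 - 0.163151)
       = 2.713259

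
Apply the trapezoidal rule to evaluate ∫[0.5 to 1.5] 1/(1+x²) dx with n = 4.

f(x) = 1/(1+x²)
a = 0.5, b = 1.5, n = 4
h = (b - a)/n = 0.250000

Trapezoidal rule: (h/2)[f(x₀) + 2f(x₁) + 2f(x₂) + ... + f(xₙ)]

x_0 = 0.5000, f(x_0) = 0.800000, coefficient = 1
x_1 = 0.7500, f(x_1) = 0.640000, coefficient = 2
x_2 = 1.0000, f(x_2) = 0.500000, coefficient = 2
x_3 = 1.2500, f(x_3) = 0.390244, coefficient = 2
x_4 = 1.5000, f(x_4) = 0.307692, coefficient = 1

I ≈ (0.250000/2) × 4.168180 = 0.521023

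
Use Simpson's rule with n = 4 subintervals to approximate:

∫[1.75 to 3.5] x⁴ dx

f(x) = x⁴
a = 1.75, b = 3.5, n = 4
h = (b - a)/n = 0.437500

Simpson's rule: (h/3)[f(x₀) + 4f(x₁) + 2f(x₂) + ... + f(xₙ)]

x_0 = 1.7500, f(x_0) = 9.378906, coefficient = 1
x_1 = 2.1875, f(x_1) = 22.897720, coefficient = 4
x_2 = 2.6250, f(x_2) = 47.480713, coefficient = 2
x_3 = 3.0625, f(x_3) = 87.963882, coefficient = 4
x_4 = 3.5000, f(x_4) = 150.062500, coefficient = 1

I ≈ (0.437500/3) × 697.849243 = 101.769681
Exact value: 101.761133
Error: 0.008548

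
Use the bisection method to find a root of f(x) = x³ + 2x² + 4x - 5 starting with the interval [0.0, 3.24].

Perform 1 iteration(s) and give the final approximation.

f(x) = x³ + 2x² + 4x - 5
Initial interval: [0.0, 3.24]

Iteration 1:
  c_1 = (0.000000 + 3.240000)/2 = 1.620000
  f(c_1) = f(1.620000) = 10.980328
  f(a) × f(c) < 0, new interval: [0.000000, 1.620000]

After 1 iteration(s), the approximation is c_1 = 1.620000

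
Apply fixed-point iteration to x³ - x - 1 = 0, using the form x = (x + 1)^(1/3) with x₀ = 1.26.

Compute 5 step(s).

Equation: x³ - x - 1 = 0
Fixed-point form: x = (x + 1)^(1/3)
x₀ = 1.26

x_1 = g(1.260000) = 1.312309
x_2 = g(1.312309) = 1.322357
x_3 = g(1.322357) = 1.324269
x_4 = g(1.324269) = 1.324633
x_5 = g(1.324633) = 1.324702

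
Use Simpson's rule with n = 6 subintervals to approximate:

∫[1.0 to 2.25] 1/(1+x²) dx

f(x) = 1/(1+x²)
a = 1.0, b = 2.25, n = 6
h = (b - a)/n = 0.208333

Simpson's rule: (h/3)[f(x₀) + 4f(x₁) + 2f(x₂) + ... + f(xₙ)]

x_0 = 1.0000, f(x_0) = 0.500000, coefficient = 1
x_1 = 1.2083, f(x_1) = 0.406493, coefficient = 4
x_2 = 1.4167, f(x_2) = 0.332564, coefficient = 2
x_3 = 1.6250, f(x_3) = 0.274678, coefficient = 4
x_4 = 1.8333, f(x_4) = 0.229299, coefficient = 2
x_5 = 2.0417, f(x_5) = 0.193483, coefficient = 4
x_6 = 2.2500, f(x_6) = 0.164948, coefficient = 1

I ≈ (0.208333/3) × 5.287290 = 0.367173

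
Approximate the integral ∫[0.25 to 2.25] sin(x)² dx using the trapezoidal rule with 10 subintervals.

f(x) = sin(x)²
a = 0.25, b = 2.25, n = 10
h = (b - a)/n = 0.200000

Trapezoidal rule: (h/2)[f(x₀) + 2f(x₁) + 2f(x₂) + ... + f(xₙ)]

x_0 = 0.2500, f(x_0) = 0.061209, coefficient = 1
x_1 = 0.4500, f(x_1) = 0.189195, coefficient = 2
x_2 = 0.6500, f(x_2) = 0.366251, coefficient = 2
x_3 = 0.8500, f(x_3) = 0.564422, coefficient = 2
x_4 = 1.0500, f(x_4) = 0.752423, coefficient = 2
x_5 = 1.2500, f(x_5) = 0.900572, coefficient = 2
x_6 = 1.4500, f(x_6) = 0.985479, coefficient = 2
x_7 = 1.6500, f(x_7) = 0.993740, coefficient = 2
x_8 = 1.8500, f(x_8) = 0.924050, coefficient = 2
x_9 = 2.0500, f(x_9) = 0.787412, coefficient = 2
x_10 = 2.2500, f(x_10) = 0.605398, coefficient = 1

I ≈ (0.200000/2) × 13.593694 = 1.359369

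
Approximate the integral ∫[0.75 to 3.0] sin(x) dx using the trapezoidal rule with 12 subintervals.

f(x) = sin(x)
a = 0.75, b = 3.0, n = 12
h = (b - a)/n = 0.187500

Trapezoidal rule: (h/2)[f(x₀) + 2f(x₁) + 2f(x₂) + ... + f(xₙ)]

x_0 = 0.7500, f(x_0) = 0.681639, coefficient = 1
x_1 = 0.9375, f(x_1) = 0.806081, coefficient = 2
x_2 = 1.1250, f(x_2) = 0.902268, coefficient = 2
x_3 = 1.3125, f(x_3) = 0.966827, coefficient = 2
x_4 = 1.5000, f(x_4) = 0.997495, coefficient = 2
x_5 = 1.6875, f(x_5) = 0.993198, coefficient = 2
x_6 = 1.8750, f(x_6) = 0.954086, coefficient = 2
x_7 = 2.0625, f(x_7) = 0.881530, coefficient = 2
x_8 = 2.2500, f(x_8) = 0.778073, coefficient = 2
x_9 = 2.4375, f(x_9) = 0.647343, coefficient = 2
x_10 = 2.6250, f(x_10) = 0.493920, coefficient = 2
x_11 = 2.8125, f(x_11) = 0.323185, coefficient = 2
x_12 = 3.0000, f(x_12) = 0.141120, coefficient = 1

I ≈ (0.187500/2) × 18.310767 = 1.716634
Exact value: 1.721681
Error: 0.005047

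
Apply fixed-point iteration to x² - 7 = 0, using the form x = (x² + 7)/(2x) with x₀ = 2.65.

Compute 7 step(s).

Equation: x² - 7 = 0
Fixed-point form: x = (x² + 7)/(2x)
x₀ = 2.65

x_1 = g(2.650000) = 2.645755
x_2 = g(2.645755) = 2.645751
x_3 = g(2.645751) = 2.645751
x_4 = g(2.645751) = 2.645751
x_5 = g(2.645751) = 2.645751
x_6 = g(2.645751) = 2.645751
x_7 = g(2.645751) = 2.645751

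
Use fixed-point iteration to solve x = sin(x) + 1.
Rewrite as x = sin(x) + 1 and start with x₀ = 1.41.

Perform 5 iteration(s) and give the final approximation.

Equation: x = sin(x) + 1
Fixed-point form: x = sin(x) + 1
x₀ = 1.41

x_1 = g(1.410000) = 1.987100
x_2 = g(1.987100) = 1.914590
x_3 = g(1.914590) = 1.941483
x_4 = g(1.941483) = 1.932079
x_5 = g(1.932079) = 1.935444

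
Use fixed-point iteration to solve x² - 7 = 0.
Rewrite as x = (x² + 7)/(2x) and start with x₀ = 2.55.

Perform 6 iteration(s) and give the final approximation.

Equation: x² - 7 = 0
Fixed-point form: x = (x² + 7)/(2x)
x₀ = 2.55

x_1 = g(2.550000) = 2.647549
x_2 = g(2.647549) = 2.645752
x_3 = g(2.645752) = 2.645751
x_4 = g(2.645751) = 2.645751
x_5 = g(2.645751) = 2.645751
x_6 = g(2.645751) = 2.645751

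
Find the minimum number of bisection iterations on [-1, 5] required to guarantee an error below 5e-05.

We need (b-a)/2^n ≤ 5e-05
(5 - (-1))/2^n ≤ 5e-05
6/2^n ≤ 5e-05
2^n ≥ 120000
n ≥ log₂(120000) = 16.87
n ≥ 17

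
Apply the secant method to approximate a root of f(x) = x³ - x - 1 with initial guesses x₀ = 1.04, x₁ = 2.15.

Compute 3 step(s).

f(x) = x³ - x - 1
x₀ = 1.04, x₁ = 2.15

Secant formula: x_{n+1} = x_n - f(x_n)(x_n - x_{n-1})/(f(x_n) - f(x_{n-1}))

Iteration 1:
  f(1.040000) = -0.915136
  f(2.150000) = 6.788375
  x_2 = 2.150000 - 6.788375×(2.150000 - 1.040000)/(6.788375 - (-0.915136))
       = 1.171862
Iteration 2:
  f(2.150000) = 6.788375
  f(1.171862) = -0.562590
  x_3 = 1.171862 - (-0.562590)×(1.171862 - 2.150000)/(-0.562590 - 6.788375)
       = 1.246722
Iteration 3:
  f(1.171862) = -0.562590
  f(1.246722) = -0.308923
  x_4 = 1.246722 - (-0.308923)×(1.246722 - 1.171862)/(-0.308923 - (-0.562590))
       = 1.337888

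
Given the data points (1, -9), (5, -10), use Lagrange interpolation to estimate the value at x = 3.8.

Lagrange interpolation formula:
P(x) = Σ yᵢ × Lᵢ(x)
where Lᵢ(x) = Π_{j≠i} (x - xⱼ)/(xᵢ - xⱼ)

L_0(3.8) = (3.8 - 5)/(1 - 5) = 0.300000
L_1(3.8) = (3.8 - 1)/(5 - 1) = 0.700000

P(3.8) = (-9)×L_0(3.8) + (-10)×L_1(3.8)
P(3.8) = -9.700000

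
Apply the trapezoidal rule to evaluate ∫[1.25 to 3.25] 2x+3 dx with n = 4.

f(x) = 2x+3
a = 1.25, b = 3.25, n = 4
h = (b - a)/n = 0.500000

Trapezoidal rule: (h/2)[f(x₀) + 2f(x₁) + 2f(x₂) + ... + f(xₙ)]

x_0 = 1.2500, f(x_0) = 5.500000, coefficient = 1
x_1 = 1.7500, f(x_1) = 6.500000, coefficient = 2
x_2 = 2.2500, f(x_2) = 7.500000, coefficient = 2
x_3 = 2.7500, f(x_3) = 8.500000, coefficient = 2
x_4 = 3.2500, f(x_4) = 9.500000, coefficient = 1

I ≈ (0.500000/2) × 60.000000 = 15.000000
Exact value: 15.000000
Error: 0.000000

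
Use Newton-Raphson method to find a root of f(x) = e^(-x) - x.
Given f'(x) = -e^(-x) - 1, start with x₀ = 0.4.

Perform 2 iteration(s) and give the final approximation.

f(x) = e^(-x) - x
f'(x) = -e^(-x) - 1
x₀ = 0.4

Newton-Raphson formula: x_{n+1} = x_n - f(x_n)/f'(x_n)

Iteration 1:
  f(0.400000) = 0.270320
  f'(0.400000) = -1.670320
  x_1 = 0.400000 - 0.270320/(-1.670320) = 0.561837
Iteration 2:
  f(0.561837) = 0.008323
  f'(0.561837) = -1.570161
  x_2 = 0.561837 - 0.008323/(-1.570161) = 0.567138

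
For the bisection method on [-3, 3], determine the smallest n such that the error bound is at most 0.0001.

We need (b-a)/2^n ≤ 0.0001
(3 - (-3))/2^n ≤ 0.0001
6/2^n ≤ 0.0001
2^n ≥ 60000
n ≥ log₂(60000) = 15.87
n ≥ 16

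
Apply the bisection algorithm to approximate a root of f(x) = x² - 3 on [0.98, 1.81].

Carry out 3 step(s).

f(x) = x² - 3
Initial interval: [0.98, 1.81]

Iteration 1:
  c_1 = (0.980000 + 1.810000)/2 = 1.395000
  f(c_1) = f(1.395000) = -1.053975
  f(a) × f(c) ≥ 0, new interval: [1.395000, 1.810000]
Iteration 2:
  c_2 = (1.395000 + 1.810000)/2 = 1.602500
  f(c_2) = f(1.602500) = -0.431994
  f(a) × f(c) ≥ 0, new interval: [1.602500, 1.810000]
Iteration 3:
  c_3 = (1.602500 + 1.810000)/2 = 1.706250
  f(c_3) = f(1.706250) = -0.088711
  f(a) × f(c) ≥ 0, new interval: [1.706250, 1.810000]

After 3 iteration(s), the approximation is c_3 = 1.706250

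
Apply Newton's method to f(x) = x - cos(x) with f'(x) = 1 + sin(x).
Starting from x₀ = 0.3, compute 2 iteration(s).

f(x) = x - cos(x)
f'(x) = 1 + sin(x)
x₀ = 0.3

Newton-Raphson formula: x_{n+1} = x_n - f(x_n)/f'(x_n)

Iteration 1:
  f(0.300000) = -0.655336
  f'(0.300000) = 1.295520
  x_1 = 0.300000 - (-0.655336)/1.295520 = 0.805848
Iteration 2:
  f(0.805848) = 0.113349
  f'(0.805848) = 1.721418
  x_2 = 0.805848 - 0.113349/1.721418 = 0.740002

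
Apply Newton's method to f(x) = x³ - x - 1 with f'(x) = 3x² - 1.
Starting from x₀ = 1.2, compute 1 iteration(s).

f(x) = x³ - x - 1
f'(x) = 3x² - 1
x₀ = 1.2

Newton-Raphson formula: x_{n+1} = x_n - f(x_n)/f'(x_n)

Iteration 1:
  f(1.200000) = -0.472000
  f'(1.200000) = 3.320000
  x_1 = 1.200000 - (-0.472000)/3.320000 = 1.342169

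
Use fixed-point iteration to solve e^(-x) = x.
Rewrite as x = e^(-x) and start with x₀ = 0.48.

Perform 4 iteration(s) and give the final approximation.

Equation: e^(-x) = x
Fixed-point form: x = e^(-x)
x₀ = 0.48

x_1 = g(0.480000) = 0.618783
x_2 = g(0.618783) = 0.538599
x_3 = g(0.538599) = 0.583565
x_4 = g(0.583565) = 0.557906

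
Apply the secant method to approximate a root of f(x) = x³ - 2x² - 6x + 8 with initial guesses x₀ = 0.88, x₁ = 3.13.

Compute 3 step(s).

f(x) = x³ - 2x² - 6x + 8
x₀ = 0.88, x₁ = 3.13

Secant formula: x_{n+1} = x_n - f(x_n)(x_n - x_{n-1})/(f(x_n) - f(x_{n-1}))

Iteration 1:
  f(0.880000) = 1.852672
  f(3.130000) = 0.290497
  x_2 = 3.130000 - 0.290497×(3.130000 - 0.880000)/(0.290497 - 1.852672)
       = 3.548403
Iteration 2:
  f(3.130000) = 0.290497
  f(3.548403) = 6.205773
  x_3 = 3.548403 - 6.205773×(3.548403 - 3.130000)/(6.205773 - 0.290497)
       = 3.109452
Iteration 3:
  f(3.548403) = 6.205773
  f(3.109452) = 0.070242
  x_4 = 3.109452 - 0.070242×(3.109452 - 3.548403)/(0.070242 - 6.205773)
       = 3.104427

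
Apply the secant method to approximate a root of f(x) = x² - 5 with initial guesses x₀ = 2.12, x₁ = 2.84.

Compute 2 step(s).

f(x) = x² - 5
x₀ = 2.12, x₁ = 2.84

Secant formula: x_{n+1} = x_n - f(x_n)(x_n - x_{n-1})/(f(x_n) - f(x_{n-1}))

Iteration 1:
  f(2.120000) = -0.505600
  f(2.840000) = 3.065600
  x_2 = 2.840000 - 3.065600×(2.840000 - 2.120000)/(3.065600 - (-0.505600))
       = 2.221935
Iteration 2:
  f(2.840000) = 3.065600
  f(2.221935) = -0.063003
  x_3 = 2.221935 - (-0.063003)×(2.221935 - 2.840000)/(-0.063003 - 3.065600)
       = 2.234382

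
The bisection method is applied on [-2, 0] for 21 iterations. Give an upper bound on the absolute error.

Bisection error bound: |error| ≤ (b-a)/2^n
|error| ≤ (0 - (-2))/2^21 = 2/2^21
|error| ≤ 0.0000009537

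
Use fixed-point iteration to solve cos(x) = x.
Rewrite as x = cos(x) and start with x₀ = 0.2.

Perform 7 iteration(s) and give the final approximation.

Equation: cos(x) = x
Fixed-point form: x = cos(x)
x₀ = 0.2

x_1 = g(0.200000) = 0.980067
x_2 = g(0.980067) = 0.556967
x_3 = g(0.556967) = 0.848862
x_4 = g(0.848862) = 0.660838
x_5 = g(0.660838) = 0.789478
x_6 = g(0.789478) = 0.704216
x_7 = g(0.704216) = 0.762120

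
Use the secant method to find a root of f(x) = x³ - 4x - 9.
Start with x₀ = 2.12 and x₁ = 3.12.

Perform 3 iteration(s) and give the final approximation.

f(x) = x³ - 4x - 9
x₀ = 2.12, x₁ = 3.12

Secant formula: x_{n+1} = x_n - f(x_n)(x_n - x_{n-1})/(f(x_n) - f(x_{n-1}))

Iteration 1:
  f(2.120000) = -7.951872
  f(3.120000) = 8.891328
  x_2 = 3.120000 - 8.891328×(3.120000 - 2.120000)/(8.891328 - (-7.951872))
       = 2.592112
Iteration 2:
  f(3.120000) = 8.891328
  f(2.592112) = -1.951936
  x_3 = 2.592112 - (-1.951936)×(2.592112 - 3.120000)/(-1.951936 - 8.891328)
       = 2.687139
Iteration 3:
  f(2.592112) = -1.951936
  f(2.687139) = -0.345491
  x_4 = 2.687139 - (-0.345491)×(2.687139 - 2.592112)/(-0.345491 - (-1.951936))
       = 2.707576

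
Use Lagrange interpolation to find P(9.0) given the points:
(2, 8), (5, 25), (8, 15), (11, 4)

Lagrange interpolation formula:
P(x) = Σ yᵢ × Lᵢ(x)
where Lᵢ(x) = Π_{j≠i} (x - xⱼ)/(xᵢ - xⱼ)

L_0(9.0) = (9.0 - 5)/(2 - 5) × (9.0 - 8)/(2 - 8) × (9.0 - 11)/(2 - 11) = 0.049383
L_1(9.0) = (9.0 - 2)/(5 - 2) × (9.0 - 8)/(5 - 8) × (9.0 - 11)/(5 - 11) = -0.259259
L_2(9.0) = (9.0 - 2)/(8 - 2) × (9.0 - 5)/(8 - 5) × (9.0 - 11)/(8 - 11) = 1.037037
L_3(9.0) = (9.0 - 2)/(11 - 2) × (9.0 - 5)/(11 - 5) × (9.0 - 8)/(11 - 8) = 0.172840

P(9.0) = 8×L_0(9.0) + 25×L_1(9.0) + 15×L_2(9.0) + 4×L_3(9.0)
P(9.0) = 10.160494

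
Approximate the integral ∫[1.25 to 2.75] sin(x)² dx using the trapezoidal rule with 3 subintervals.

f(x) = sin(x)²
a = 1.25, b = 2.75, n = 3
h = (b - a)/n = 0.500000

Trapezoidal rule: (h/2)[f(x₀) + 2f(x₁) + 2f(x₂) + ... + f(xₙ)]

x_0 = 1.2500, f(x_0) = 0.900572, coefficient = 1
x_1 = 1.7500, f(x_1) = 0.968228, coefficient = 2
x_2 = 2.2500, f(x_2) = 0.605398, coefficient = 2
x_3 = 2.7500, f(x_3) = 0.145665, coefficient = 1

I ≈ (0.500000/2) × 4.193489 = 1.048372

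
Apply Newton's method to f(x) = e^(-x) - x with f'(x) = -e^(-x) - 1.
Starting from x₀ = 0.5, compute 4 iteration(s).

f(x) = e^(-x) - x
f'(x) = -e^(-x) - 1
x₀ = 0.5

Newton-Raphson formula: x_{n+1} = x_n - f(x_n)/f'(x_n)

Iteration 1:
  f(0.500000) = 0.106531
  f'(0.500000) = -1.606531
  x_1 = 0.500000 - 0.106531/(-1.606531) = 0.566311
Iteration 2:
  f(0.566311) = 0.001305
  f'(0.566311) = -1.567616
  x_2 = 0.566311 - 0.001305/(-1.567616) = 0.567143
Iteration 3:
  f(0.567143) = 0.000000
  f'(0.567143) = -1.567143
  x_3 = 0.567143 - 0.000000/(-1.567143) = 0.567143
Iteration 4:
  f(0.567143) = 0.000000
  f'(0.567143) = -1.567143
  x_4 = 0.567143 - 0.000000/(-1.567143) = 0.567143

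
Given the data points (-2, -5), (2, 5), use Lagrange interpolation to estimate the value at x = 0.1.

Lagrange interpolation formula:
P(x) = Σ yᵢ × Lᵢ(x)
where Lᵢ(x) = Π_{j≠i} (x - xⱼ)/(xᵢ - xⱼ)

L_0(0.1) = (0.1 - 2)/(-2 - 2) = 0.475000
L_1(0.1) = (0.1 - (-2))/(2 - (-2)) = 0.525000

P(0.1) = (-5)×L_0(0.1) + 5×L_1(0.1)
P(0.1) = 0.250000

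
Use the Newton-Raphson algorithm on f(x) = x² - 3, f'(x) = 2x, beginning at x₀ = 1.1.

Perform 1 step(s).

f(x) = x² - 3
f'(x) = 2x
x₀ = 1.1

Newton-Raphson formula: x_{n+1} = x_n - f(x_n)/f'(x_n)

Iteration 1:
  f(1.100000) = -1.790000
  f'(1.100000) = 2.200000
  x_1 = 1.100000 - (-1.790000)/2.200000 = 1.913636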